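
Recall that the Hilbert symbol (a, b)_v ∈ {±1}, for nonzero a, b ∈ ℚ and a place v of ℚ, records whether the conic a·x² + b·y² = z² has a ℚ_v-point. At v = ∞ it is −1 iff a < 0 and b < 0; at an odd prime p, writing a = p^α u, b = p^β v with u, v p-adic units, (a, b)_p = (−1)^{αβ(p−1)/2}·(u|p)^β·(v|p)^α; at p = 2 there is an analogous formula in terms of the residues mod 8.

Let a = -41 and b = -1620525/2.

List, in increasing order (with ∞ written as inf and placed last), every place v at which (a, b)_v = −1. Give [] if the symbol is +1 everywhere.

[2, 17, 31, inf]

(a, b) ≡ (-41, -129642) mod (ℚ^×)²; places V = {2, 3, 5, 17, 31, 41, ∞}.
(a,b)_2: α=0, β=-1; u≡7, v≡3 (mod 8); ε(u)ε(v)=1·1, αω(v)=0·1, βω(u)=-1·0; sum ≡ 1  ⇒  -1.
(a,b)_41: α=1, u≡40; β=1, v≡20 (mod 41); (40|41)=+1, (20|41)=+1; sign (−1)^0·+1^1·+1^1 = +1.
(a,b)_17: α=0, u≡10; β=1, v≡14 (mod 17); (10|17)=-1, (14|17)=-1; sign (−1)^0·-1^1·-1^0 = -1.
(a,b)_3: α=0, u≡1; β=1, v≡1 (mod 3); (1|3)=+1, (1|3)=+1; sign (−1)^0·+1^1·+1^0 = +1.
(a,b)_5: α=0, u≡4; β=2, v≡2 (mod 5); (4|5)=+1, (2|5)=-1; sign (−1)^0·+1^2·-1^0 = +1.
(a,b)_∞: sgn(-41)=−, sgn(-129642)=−, so -1.
(a,b)_31: α=0, u≡21; β=1, v≡11 (mod 31); (21|31)=-1, (11|31)=-1; sign (−1)^0·-1^1·-1^0 = -1.
Ram(-41, -129642) = {2, 17, 31, ∞}; no ℚ_2-point on the conic.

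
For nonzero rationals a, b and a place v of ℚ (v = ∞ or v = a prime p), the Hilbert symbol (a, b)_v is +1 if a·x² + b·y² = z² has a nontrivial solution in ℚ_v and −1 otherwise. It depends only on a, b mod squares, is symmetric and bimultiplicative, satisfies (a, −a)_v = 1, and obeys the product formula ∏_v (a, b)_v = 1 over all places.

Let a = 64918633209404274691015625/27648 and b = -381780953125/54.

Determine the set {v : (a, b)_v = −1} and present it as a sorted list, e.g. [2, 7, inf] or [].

(a, b) ≡ (17043, -277134) mod (ℚ^×)²; places V = {2, 3, 5, 7, 11, 13, 17, 19, 23, ∞}.
(a,b)_11: α=2, u≡4; β=1, v≡7 (mod 11); (4|11)=+1, (7|11)=-1; sign (−1)^0·+1^1·-1^2 = +1.
(a,b)_17: α=2, u≡2; β=1, v≡4 (mod 17); (2|17)=+1, (4|17)=+1; sign (−1)^0·+1^1·+1^2 = +1.
(a,b)_19: α=3, u≡5; β=1, v≡7 (mod 19); (5|19)=+1, (7|19)=+1; sign (−1)^1·+1^1·+1^3 = -1.
(a,b)_3: α=-3, u≡2; β=-3, v≡1 (mod 3); (2|3)=-1, (1|3)=+1; sign (−1)^1·-1^-3·+1^-3 = +1.
(a,b)_2: α=-10, β=-1; u≡3, v≡1 (mod 8); ε(u)ε(v)=1·0, αω(v)=-10·0, βω(u)=-1·1; sum ≡ 1  ⇒  -1.
(a,b)_∞: sgn(17043)=+, sgn(-277134)=−, so +1.
(a,b)_7: α=2, u≡3; β=0, v≡6 (mod 7); (3|7)=-1, (6|7)=-1; sign (−1)^0·-1^0·-1^2 = +1.
(a,b)_13: α=3, u≡7; β=1, v≡5 (mod 13); (7|13)=-1, (5|13)=-1; sign (−1)^0·-1^1·-1^3 = +1.
(a,b)_23: α=5, u≡11; β=2, v≡18 (mod 23); (11|23)=-1, (18|23)=+1; sign (−1)^0·-1^2·+1^5 = +1.
(a,b)_5: α=8, u≡3; β=6, v≡1 (mod 5); (3|5)=-1, (1|5)=+1; sign (−1)^0·-1^6·+1^8 = +1.
(17043, -277134 / ℚ) ramifies at {2, 19}: a division algebra.

[2, 19]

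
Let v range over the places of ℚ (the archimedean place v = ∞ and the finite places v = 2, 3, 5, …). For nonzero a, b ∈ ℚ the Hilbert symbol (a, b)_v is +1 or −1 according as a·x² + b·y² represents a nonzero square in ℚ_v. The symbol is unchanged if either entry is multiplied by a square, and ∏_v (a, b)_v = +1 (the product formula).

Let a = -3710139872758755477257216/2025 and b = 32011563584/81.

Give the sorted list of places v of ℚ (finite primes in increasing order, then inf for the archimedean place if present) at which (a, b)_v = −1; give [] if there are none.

[17, 19]

(a, b) ≡ (-4199, 209) mod (ℚ^×)²; places V = {2, 3, 5, 7, 11, 13, 17, 19, ∞}.
(a,b)_5: α=-2, u≡4; β=0, v≡4 (mod 5); (4|5)=+1, (4|5)=+1; sign (−1)^0·+1^0·+1^-2 = +1.
(a,b)_7: α=2, u≡4; β=2, v≡3 (mod 7); (4|7)=+1, (3|7)=-1; sign (−1)^0·+1^2·-1^2 = +1.
(a,b)_17: α=5, u≡1; β=2, v≡10 (mod 17); (1|17)=+1, (10|17)=-1; sign (−1)^0·+1^2·-1^5 = -1.
(a,b)_19: α=3, u≡4; β=1, v≡9 (mod 19); (4|19)=+1, (9|19)=+1; sign (−1)^1·+1^1·+1^3 = -1.
(a,b)_3: α=-4, u≡1; β=-4, v≡2 (mod 3); (1|3)=+1, (2|3)=-1; sign (−1)^0·+1^-4·-1^-4 = +1.
(a,b)_2: α=10, β=6; u≡1, v≡1 (mod 8); ε(u)ε(v)=0·0, αω(v)=10·0, βω(u)=6·0; sum ≡ 0  ⇒  +1.
(a,b)_13: α=7, u≡11; β=2, v≡3 (mod 13); (11|13)=-1, (3|13)=+1; sign (−1)^0·-1^2·+1^7 = +1.
(a,b)_∞: sgn(-4199)=−, sgn(209)=+, so +1.
(a,b)_11: α=2, u≡1; β=1, v≡2 (mod 11); (1|11)=+1, (2|11)=-1; sign (−1)^0·+1^1·-1^2 = +1.
Ram(-4199, 209) = {17, 19}; no ℚ_17-point on the conic.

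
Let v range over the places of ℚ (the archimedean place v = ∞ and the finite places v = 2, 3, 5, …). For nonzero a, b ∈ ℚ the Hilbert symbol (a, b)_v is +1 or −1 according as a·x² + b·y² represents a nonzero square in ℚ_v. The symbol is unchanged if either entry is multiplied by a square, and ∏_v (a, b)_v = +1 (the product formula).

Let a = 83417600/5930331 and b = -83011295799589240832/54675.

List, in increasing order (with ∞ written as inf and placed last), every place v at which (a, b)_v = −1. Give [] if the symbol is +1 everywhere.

(a, b) ≡ (13566, -357884646) mod (ℚ^×)²; places V = {2, 3, 5, 7, 11, 17, 19, 23, 31, 37, ∞}.
(a,b)_∞: sgn(13566)=+, sgn(-357884646)=−, so +1.
(a,b)_31: α=-2, u≡5; β=1, v≡6 (mod 31); (5|31)=+1, (6|31)=-1; sign (−1)^0·+1^1·-1^-2 = +1.
(a,b)_23: α=0, u≡15; β=1, v≡17 (mod 23); (15|23)=-1, (17|23)=-1; sign (−1)^0·-1^1·-1^0 = -1.
(a,b)_19: α=1, u≡1; β=3, v≡12 (mod 19); (1|19)=+1, (12|19)=-1; sign (−1)^1·+1^3·-1^1 = +1.
(a,b)_11: α=-2, u≡4; β=0, v≡2 (mod 11); (4|11)=+1, (2|11)=-1; sign (−1)^0·+1^0·-1^-2 = +1.
(a,b)_2: α=9, β=15; u≡7, v≡5 (mod 8); ε(u)ε(v)=1·0, αω(v)=9·1, βω(u)=15·0; sum ≡ 1  ⇒  -1.
(a,b)_5: α=2, u≡4; β=-2, v≡4 (mod 5); (4|5)=+1, (4|5)=+1; sign (−1)^0·+1^-2·+1^2 = +1.
(a,b)_7: α=3, u≡6; β=7, v≡3 (mod 7); (6|7)=-1, (3|7)=-1; sign (−1)^1·-1^7·-1^3 = -1.
(a,b)_37: α=0, u≡8; β=1, v≡29 (mod 37); (8|37)=-1, (29|37)=-1; sign (−1)^0·-1^1·-1^0 = -1.
(a,b)_3: α=-1, u≡1; β=-7, v≡1 (mod 3); (1|3)=+1, (1|3)=+1; sign (−1)^1·+1^-7·+1^-1 = -1.
(a,b)_17: α=-1, u≡15; β=1, v≡14 (mod 17); (15|17)=+1, (14|17)=-1; sign (−1)^0·+1^1·-1^-1 = -1.
|Ram(13566, -357884646)| = 6, even; anisotropic at {2, 3, 7, 17, 23, 37}.

[2, 3, 7, 17, 23, 37]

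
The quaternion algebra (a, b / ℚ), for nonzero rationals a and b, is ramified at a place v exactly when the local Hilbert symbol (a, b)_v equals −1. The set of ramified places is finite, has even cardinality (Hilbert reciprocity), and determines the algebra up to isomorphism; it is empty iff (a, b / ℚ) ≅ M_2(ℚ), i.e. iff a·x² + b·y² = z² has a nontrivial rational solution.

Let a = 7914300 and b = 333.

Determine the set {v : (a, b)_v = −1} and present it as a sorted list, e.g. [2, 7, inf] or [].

[23, 31]

Mod squares: a ≡ 79143, b ≡ 37. Check v ∈ {∞, 2, 3, 5, 23, 31, 37}.
v=5: a=5^2·(≡2), b=5^0·(≡3) mod 5; (2|5)=-1, (3|5)=-1; (−1)^{2·0·2}·(-1)^0·(-1)^2 = +1.
v=23: a=23^1·(≡20), b=23^0·(≡11) mod 23; (20|23)=-1, (11|23)=-1; (−1)^{1·0·11}·(-1)^0·(-1)^1 = -1.
v=∞: 79143 > 0 and 37 > 0  ⇒  (a,b)_∞ = +1.
v=37: a=37^1·(≡3), b=37^1·(≡9) mod 37; (3|37)=+1, (9|37)=+1; (−1)^{1·1·18}·(+1)^1·(+1)^1 = +1.
v=31: a=31^1·(≡15), b=31^0·(≡23) mod 31; (15|31)=-1, (23|31)=-1; (−1)^{1·0·15}·(-1)^0·(-1)^1 = -1.
v=2: v_2(a)=2, v_2(b)=0; units ≡ 7, 5 (mod 8); ε·ε+αω+βω = 1·0+2·1+0·0 ≡ 0  ⇒  (a,b)_2 = +1.
v=3: a=3^1·(≡2), b=3^2·(≡1) mod 3; (2|3)=-1, (1|3)=+1; (−1)^{1·2·1}·(-1)^2·(+1)^1 = +1.
(79143, 37 / ℚ) ramifies at {23, 31}: a division algebra.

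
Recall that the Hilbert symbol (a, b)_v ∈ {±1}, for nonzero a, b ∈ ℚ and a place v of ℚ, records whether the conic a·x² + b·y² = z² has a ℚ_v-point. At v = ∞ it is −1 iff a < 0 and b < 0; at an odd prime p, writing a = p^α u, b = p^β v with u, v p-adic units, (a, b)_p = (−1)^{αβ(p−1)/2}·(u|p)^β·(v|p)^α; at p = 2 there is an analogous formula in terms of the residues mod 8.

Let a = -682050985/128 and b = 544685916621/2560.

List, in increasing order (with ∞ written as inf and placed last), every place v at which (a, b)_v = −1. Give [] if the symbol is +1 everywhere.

Mod squares: a ≡ -770, b ≡ 210. Check v ∈ {∞, 2, 3, 5, 7, 11}.
v=∞: -770 < 0 and 210 > 0  ⇒  (a,b)_∞ = +1.
v=5: a=5^1·(≡1), b=5^-1·(≡3) mod 5; (1|5)=+1, (3|5)=-1; (−1)^{1·-1·2}·(+1)^-1·(-1)^1 = -1.
v=2: v_2(a)=-7, v_2(b)=-9; units ≡ 7, 1 (mod 8); ε·ε+αω+βω = 1·0+-7·0+-9·0 ≡ 0  ⇒  (a,b)_2 = +1.
v=7: a=7^1·(≡4), b=7^1·(≡1) mod 7; (4|7)=+1, (1|7)=+1; (−1)^{1·1·3}·(+1)^1·(+1)^1 = -1.
v=3: a=3^0·(≡1), b=3^1·(≡1) mod 3; (1|3)=+1, (1|3)=+1; (−1)^{0·1·1}·(+1)^1·(+1)^0 = +1.
v=11: a=11^7·(≡6), b=11^10·(≡4) mod 11; (6|11)=-1, (4|11)=+1; (−1)^{7·10·5}·(-1)^10·(+1)^7 = +1.
(-770, 210 / ℚ) ramifies at {5, 7}: a division algebra.

[5, 7]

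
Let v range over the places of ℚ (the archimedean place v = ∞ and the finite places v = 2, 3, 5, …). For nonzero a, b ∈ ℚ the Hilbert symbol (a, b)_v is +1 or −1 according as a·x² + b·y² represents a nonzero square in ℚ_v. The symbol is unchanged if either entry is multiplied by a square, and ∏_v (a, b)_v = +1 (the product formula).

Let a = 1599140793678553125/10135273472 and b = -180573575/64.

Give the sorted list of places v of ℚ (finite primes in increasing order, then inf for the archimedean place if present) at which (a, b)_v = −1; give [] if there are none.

Mod squares: a ≡ 1955, b ≡ -147407. Check v ∈ {∞, 2, 3, 5, 7, 11, 13, 17, 23, 29, 41}.
v=3: a=3^6·(≡2), b=3^0·(≡1) mod 3; (2|3)=-1, (1|3)=+1; (−1)^{6·0·1}·(-1)^0·(+1)^6 = +1.
v=11: a=11^2·(≡7), b=11^0·(≡3) mod 11; (7|11)=-1, (3|11)=+1; (−1)^{2·0·5}·(-1)^0·(+1)^2 = +1.
v=23: a=23^-1·(≡16), b=23^1·(≡18) mod 23; (16|23)=+1, (18|23)=+1; (−1)^{-1·1·11}·(+1)^1·(+1)^-1 = -1.
v=17: a=17^1·(≡8), b=17^1·(≡13) mod 17; (8|17)=+1, (13|17)=+1; (−1)^{1·1·8}·(+1)^1·(+1)^1 = +1.
v=41: a=41^-2·(≡29), b=41^0·(≡24) mod 41; (29|41)=-1, (24|41)=-1; (−1)^{-2·0·20}·(-1)^0·(-1)^-2 = +1.
v=∞: 1955 > 0 and -147407 < 0  ⇒  (a,b)_∞ = +1.
v=7: a=7^4·(≡2), b=7^2·(≡3) mod 7; (2|7)=+1, (3|7)=-1; (−1)^{4·2·3}·(+1)^2·(-1)^4 = +1.
v=13: a=13^2·(≡7), b=13^1·(≡9) mod 13; (7|13)=-1, (9|13)=+1; (−1)^{2·1·6}·(-1)^1·(+1)^2 = -1.
v=29: a=29^2·(≡26), b=29^1·(≡10) mod 29; (26|29)=-1, (10|29)=-1; (−1)^{2·1·14}·(-1)^1·(-1)^2 = -1.
v=2: v_2(a)=-18, v_2(b)=-6; units ≡ 3, 1 (mod 8); ε·ε+αω+βω = 1·0+-18·0+-6·1 ≡ 0  ⇒  (a,b)_2 = +1.
v=5: a=5^5·(≡1), b=5^2·(≡3) mod 5; (1|5)=+1, (3|5)=-1; (−1)^{5·2·2}·(+1)^2·(-1)^5 = -1.
Ram(1955, -147407) = {5, 13, 23, 29}; no ℚ_5-point on the conic.

[5, 13, 23, 29]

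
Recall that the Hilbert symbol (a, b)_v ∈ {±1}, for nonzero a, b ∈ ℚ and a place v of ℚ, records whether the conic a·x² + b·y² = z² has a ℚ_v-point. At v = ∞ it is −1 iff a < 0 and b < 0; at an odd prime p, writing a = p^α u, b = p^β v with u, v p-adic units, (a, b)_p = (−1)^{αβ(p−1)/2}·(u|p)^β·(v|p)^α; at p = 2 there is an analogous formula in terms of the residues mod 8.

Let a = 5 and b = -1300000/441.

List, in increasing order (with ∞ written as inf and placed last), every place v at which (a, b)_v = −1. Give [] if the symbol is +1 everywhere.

Mod squares: a ≡ 5, b ≡ -130. Check v ∈ {∞, 2, 3, 5, 7, 13}.
v=5: a=5^1·(≡1), b=5^5·(≡4) mod 5; (1|5)=+1, (4|5)=+1; (−1)^{1·5·2}·(+1)^5·(+1)^1 = +1.
v=13: a=13^0·(≡5), b=13^1·(≡4) mod 13; (5|13)=-1, (4|13)=+1; (−1)^{0·1·6}·(-1)^1·(+1)^0 = -1.
v=2: v_2(a)=0, v_2(b)=5; units ≡ 5, 7 (mod 8); ε·ε+αω+βω = 0·1+0·0+5·1 ≡ 1  ⇒  (a,b)_2 = -1.
v=7: a=7^0·(≡5), b=7^-2·(≡6) mod 7; (5|7)=-1, (6|7)=-1; (−1)^{0·-2·3}·(-1)^-2·(-1)^0 = +1.
v=3: a=3^0·(≡2), b=3^-2·(≡2) mod 3; (2|3)=-1, (2|3)=-1; (−1)^{0·-2·1}·(-1)^-2·(-1)^0 = +1.
v=∞: 5 > 0 and -130 < 0  ⇒  (a,b)_∞ = +1.
Ram(5, -130) = {2, 13}; no ℚ_2-point on the conic.

[2, 13]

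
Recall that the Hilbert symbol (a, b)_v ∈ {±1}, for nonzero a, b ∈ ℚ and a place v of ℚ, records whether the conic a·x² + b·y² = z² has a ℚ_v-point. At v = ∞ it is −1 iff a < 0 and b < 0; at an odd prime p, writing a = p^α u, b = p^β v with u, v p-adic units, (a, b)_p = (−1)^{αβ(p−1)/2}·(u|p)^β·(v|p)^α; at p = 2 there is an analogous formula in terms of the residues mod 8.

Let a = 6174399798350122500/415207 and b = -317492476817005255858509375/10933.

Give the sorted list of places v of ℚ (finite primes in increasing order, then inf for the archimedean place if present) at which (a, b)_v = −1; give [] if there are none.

[3, 5, 7, 19]

(a, b) ≡ (39767, -31395) mod (ℚ^×)²; places V = {2, 3, 5, 7, 13, 17, 19, 23, 29, 41, 53, ∞}.
(a,b)_13: α=-1, u≡4; β=-1, v≡9 (mod 13); (4|13)=+1, (9|13)=+1; sign (−1)^0·+1^-1·+1^-1 = +1.
(a,b)_5: α=4, u≡3; β=5, v≡4 (mod 5); (3|5)=-1, (4|5)=+1; sign (−1)^0·-1^5·+1^4 = -1.
(a,b)_23: α=3, u≡8; β=7, v≡20 (mod 23); (8|23)=+1, (20|23)=-1; sign (−1)^1·+1^7·-1^3 = +1.
(a,b)_7: α=3, u≡2; β=5, v≡2 (mod 7); (2|7)=+1, (2|7)=+1; sign (−1)^1·+1^5·+1^3 = -1.
(a,b)_53: α=2, u≡44; β=2, v≡8 (mod 53); (44|53)=+1, (8|53)=-1; sign (−1)^0·+1^2·-1^2 = +1.
(a,b)_3: α=6, u≡2; β=7, v≡2 (mod 3); (2|3)=-1, (2|3)=-1; sign (−1)^0·-1^7·-1^6 = -1.
(a,b)_17: α=2, u≡16; β=2, v≡15 (mod 17); (16|17)=+1, (15|17)=+1; sign (−1)^0·+1^2·+1^2 = +1.
(a,b)_2: α=2, β=0; u≡7, v≡5 (mod 8); ε(u)ε(v)=1·0, αω(v)=2·1, βω(u)=0·0; sum ≡ 0  ⇒  +1.
(a,b)_∞: sgn(39767)=+, sgn(-31395)=−, so +1.
(a,b)_29: α=0, u≡19; β=-2, v≡12 (mod 29); (19|29)=-1, (12|29)=-1; sign (−1)^0·-1^-2·-1^0 = +1.
(a,b)_41: α=-2, u≡3; β=0, v≡15 (mod 41); (3|41)=-1, (15|41)=-1; sign (−1)^0·-1^0·-1^-2 = +1.
(a,b)_19: α=-1, u≡10; β=0, v≡15 (mod 19); (10|19)=-1, (15|19)=-1; sign (−1)^0·-1^0·-1^-1 = -1.
|Ram(39767, -31395)| = 4, even; anisotropic at {3, 5, 7, 19}.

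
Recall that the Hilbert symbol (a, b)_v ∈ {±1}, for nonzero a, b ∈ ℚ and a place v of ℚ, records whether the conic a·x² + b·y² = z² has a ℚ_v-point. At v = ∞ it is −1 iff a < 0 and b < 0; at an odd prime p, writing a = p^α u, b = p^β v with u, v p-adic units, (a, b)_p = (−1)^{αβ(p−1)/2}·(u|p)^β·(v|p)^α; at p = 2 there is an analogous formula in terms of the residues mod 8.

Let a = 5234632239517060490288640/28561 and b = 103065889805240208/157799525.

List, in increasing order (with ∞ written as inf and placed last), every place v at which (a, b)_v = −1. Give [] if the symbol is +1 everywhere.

[2, 3, 5, 13]

Mod squares: a ≡ 110, b ≡ 7293. Check v ∈ {∞, 2, 3, 5, 7, 11, 13, 17, 23}.
v=11: a=11^5·(≡6), b=11^3·(≡9) mod 11; (6|11)=-1, (9|11)=+1; (−1)^{5·3·5}·(-1)^3·(+1)^5 = +1.
v=∞: 110 > 0 and 7293 > 0  ⇒  (a,b)_∞ = +1.
v=3: a=3^6·(≡2), b=3^1·(≡1) mod 3; (2|3)=-1, (1|3)=+1; (−1)^{6·1·1}·(-1)^1·(+1)^6 = -1.
v=5: a=5^1·(≡3), b=5^-2·(≡3) mod 5; (3|5)=-1, (3|5)=-1; (−1)^{1·-2·2}·(-1)^-2·(-1)^1 = -1.
v=23: a=23^6·(≡12), b=23^4·(≡13) mod 23; (12|23)=+1, (13|23)=+1; (−1)^{6·4·11}·(+1)^4·(+1)^6 = +1.
v=2: v_2(a)=9, v_2(b)=4; units ≡ 7, 5 (mod 8); ε·ε+αω+βω = 1·0+9·1+4·0 ≡ 1  ⇒  (a,b)_2 = -1.
v=13: a=13^-4·(≡7), b=13^-5·(≡6) mod 13; (7|13)=-1, (6|13)=-1; (−1)^{-4·-5·6}·(-1)^-5·(-1)^-4 = -1.
v=17: a=17^0·(≡16), b=17^-1·(≡13) mod 17; (16|17)=+1, (13|17)=+1; (−1)^{0·-1·8}·(+1)^-1·(+1)^0 = +1.
v=7: a=7^6·(≡3), b=7^8·(≡6) mod 7; (3|7)=-1, (6|7)=-1; (−1)^{6·8·3}·(-1)^8·(-1)^6 = +1.
|Ram(110, 7293)| = 4, even; anisotropic at {2, 3, 5, 13}.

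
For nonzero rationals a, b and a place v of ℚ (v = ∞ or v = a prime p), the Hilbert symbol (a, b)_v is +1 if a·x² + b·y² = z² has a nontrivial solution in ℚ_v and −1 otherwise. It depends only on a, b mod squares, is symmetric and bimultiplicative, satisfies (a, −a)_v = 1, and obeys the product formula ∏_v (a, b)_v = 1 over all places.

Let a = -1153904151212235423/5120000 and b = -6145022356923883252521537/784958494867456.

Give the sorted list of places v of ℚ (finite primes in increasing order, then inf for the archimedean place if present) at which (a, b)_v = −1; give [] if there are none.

[11, 17, 19, inf]

Mod squares: a ≡ -44618574, b ≡ -29393. Check v ∈ {∞, 2, 3, 5, 7, 11, 13, 17, 19, 23, 41, 43, 47}.
v=2: v_2(a)=-13, v_2(b)=-22; units ≡ 1, 7 (mod 8); ε·ε+αω+βω = 0·1+-13·0+-22·0 ≡ 0  ⇒  (a,b)_2 = +1.
v=5: a=5^-4·(≡1), b=5^0·(≡3) mod 5; (1|5)=+1, (3|5)=-1; (−1)^{-4·0·2}·(+1)^0·(-1)^-4 = +1.
v=41: a=41^2·(≡21), b=41^2·(≡18) mod 41; (21|41)=+1, (18|41)=+1; (−1)^{2·2·20}·(+1)^2·(+1)^2 = +1.
v=23: a=23^1·(≡20), b=23^2·(≡12) mod 23; (20|23)=-1, (12|23)=+1; (−1)^{1·2·11}·(-1)^2·(+1)^1 = +1.
v=7: a=7^1·(≡5), b=7^-3·(≡2) mod 7; (5|7)=-1, (2|7)=+1; (−1)^{1·-3·3}·(-1)^-3·(+1)^1 = +1.
v=17: a=17^1·(≡9), b=17^1·(≡10) mod 17; (9|17)=+1, (10|17)=-1; (−1)^{1·1·8}·(+1)^1·(-1)^1 = -1.
v=∞: -44618574 < 0 and -29393 < 0  ⇒  (a,b)_∞ = -1.
v=3: a=3^3·(≡2), b=3^12·(≡1) mod 3; (2|3)=-1, (1|3)=+1; (−1)^{3·12·1}·(-1)^12·(+1)^3 = +1.
v=11: a=11^1·(≡9), b=11^2·(≡8) mod 11; (9|11)=+1, (8|11)=-1; (−1)^{1·2·5}·(+1)^2·(-1)^1 = -1.
v=43: a=43^4·(≡37), b=43^6·(≡33) mod 43; (37|43)=-1, (33|43)=-1; (−1)^{4·6·21}·(-1)^6·(-1)^4 = +1.
v=47: a=47^0·(≡44), b=47^-2·(≡5) mod 47; (44|47)=-1, (5|47)=-1; (−1)^{0·-2·23}·(-1)^-2·(-1)^0 = +1.
v=13: a=13^1·(≡4), b=13^-1·(≡4) mod 13; (4|13)=+1, (4|13)=+1; (−1)^{1·-1·6}·(+1)^-1·(+1)^1 = +1.
v=19: a=19^1·(≡7), b=19^-1·(≡11) mod 19; (7|19)=+1, (11|19)=+1; (−1)^{1·-1·9}·(+1)^-1·(+1)^1 = -1.
(-44618574, -29393 / ℚ) ramifies at {11, 17, 19, ∞}: a division algebra.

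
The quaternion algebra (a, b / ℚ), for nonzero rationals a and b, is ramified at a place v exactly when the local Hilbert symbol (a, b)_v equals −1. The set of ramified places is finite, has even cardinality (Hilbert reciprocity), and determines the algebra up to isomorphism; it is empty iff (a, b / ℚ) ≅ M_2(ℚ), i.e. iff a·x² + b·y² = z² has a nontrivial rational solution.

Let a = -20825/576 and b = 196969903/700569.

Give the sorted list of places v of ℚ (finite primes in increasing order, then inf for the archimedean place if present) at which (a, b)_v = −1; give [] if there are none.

[2, 19]

Mod squares: a ≡ -17, b ≡ 247. Check v ∈ {∞, 2, 3, 5, 7, 13, 17, 19, 31, 47}.
v=5: a=5^2·(≡2), b=5^0·(≡2) mod 5; (2|5)=-1, (2|5)=-1; (−1)^{2·0·2}·(-1)^0·(-1)^2 = +1.
v=19: a=19^0·(≡3), b=19^3·(≡8) mod 19; (3|19)=-1, (8|19)=-1; (−1)^{0·3·9}·(-1)^3·(-1)^0 = -1.
v=3: a=3^-2·(≡1), b=3^-6·(≡1) mod 3; (1|3)=+1, (1|3)=+1; (−1)^{-2·-6·1}·(+1)^-6·(+1)^-2 = +1.
v=31: a=31^0·(≡9), b=31^-2·(≡21) mod 31; (9|31)=+1, (21|31)=-1; (−1)^{0·-2·15}·(+1)^-2·(-1)^0 = +1.
v=17: a=17^1·(≡9), b=17^0·(≡2) mod 17; (9|17)=+1, (2|17)=+1; (−1)^{1·0·8}·(+1)^0·(+1)^1 = +1.
v=13: a=13^0·(≡10), b=13^1·(≡8) mod 13; (10|13)=+1, (8|13)=-1; (−1)^{0·1·6}·(+1)^1·(-1)^0 = +1.
v=47: a=47^0·(≡31), b=47^2·(≡3) mod 47; (31|47)=-1, (3|47)=+1; (−1)^{0·2·23}·(-1)^2·(+1)^0 = +1.
v=7: a=7^2·(≡1), b=7^0·(≡2) mod 7; (1|7)=+1, (2|7)=+1; (−1)^{2·0·3}·(+1)^0·(+1)^2 = +1.
v=∞: -17 < 0 and 247 > 0  ⇒  (a,b)_∞ = +1.
v=2: v_2(a)=-6, v_2(b)=0; units ≡ 7, 7 (mod 8); ε·ε+αω+βω = 1·1+-6·0+0·0 ≡ 1  ⇒  (a,b)_2 = -1.
Ram(-17, 247) = {2, 19}; no ℚ_2-point on the conic.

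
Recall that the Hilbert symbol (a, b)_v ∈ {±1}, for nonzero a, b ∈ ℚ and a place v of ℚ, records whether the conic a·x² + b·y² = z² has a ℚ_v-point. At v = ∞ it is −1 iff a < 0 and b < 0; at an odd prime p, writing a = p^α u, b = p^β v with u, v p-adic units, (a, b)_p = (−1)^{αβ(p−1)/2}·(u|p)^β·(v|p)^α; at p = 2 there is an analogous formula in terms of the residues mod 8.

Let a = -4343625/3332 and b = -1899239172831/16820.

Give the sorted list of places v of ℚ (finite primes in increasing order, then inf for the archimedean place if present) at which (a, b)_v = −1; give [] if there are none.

Mod squares: a ≡ -36465, b ≡ -12155. Check v ∈ {∞, 2, 3, 5, 7, 11, 13, 17, 29}.
v=13: a=13^1·(≡10), b=13^1·(≡9) mod 13; (10|13)=+1, (9|13)=+1; (−1)^{1·1·6}·(+1)^1·(+1)^1 = +1.
v=∞: -36465 < 0 and -12155 < 0  ⇒  (a,b)_∞ = -1.
v=5: a=5^3·(≡3), b=5^-1·(≡1) mod 5; (3|5)=-1, (1|5)=+1; (−1)^{3·-1·2}·(-1)^-1·(+1)^3 = -1.
v=2: v_2(a)=-2, v_2(b)=-2; units ≡ 7, 5 (mod 8); ε·ε+αω+βω = 1·0+-2·1+-2·0 ≡ 0  ⇒  (a,b)_2 = +1.
v=17: a=17^-1·(≡5), b=17^1·(≡8) mod 17; (5|17)=-1, (8|17)=+1; (−1)^{-1·1·8}·(-1)^1·(+1)^-1 = -1.
v=7: a=7^-2·(≡3), b=7^2·(≡4) mod 7; (3|7)=-1, (4|7)=+1; (−1)^{-2·2·3}·(-1)^2·(+1)^-2 = +1.
v=11: a=11^1·(≡8), b=11^7·(≡10) mod 11; (8|11)=-1, (10|11)=-1; (−1)^{1·7·5}·(-1)^7·(-1)^1 = -1.
v=3: a=3^5·(≡1), b=3^2·(≡1) mod 3; (1|3)=+1, (1|3)=+1; (−1)^{5·2·1}·(+1)^2·(+1)^5 = +1.
v=29: a=29^0·(≡21), b=29^-2·(≡28) mod 29; (21|29)=-1, (28|29)=+1; (−1)^{0·-2·14}·(-1)^-2·(+1)^0 = +1.
|Ram(-36465, -12155)| = 4, even; anisotropic at {5, 11, 17, ∞}.

[5, 11, 17, inf]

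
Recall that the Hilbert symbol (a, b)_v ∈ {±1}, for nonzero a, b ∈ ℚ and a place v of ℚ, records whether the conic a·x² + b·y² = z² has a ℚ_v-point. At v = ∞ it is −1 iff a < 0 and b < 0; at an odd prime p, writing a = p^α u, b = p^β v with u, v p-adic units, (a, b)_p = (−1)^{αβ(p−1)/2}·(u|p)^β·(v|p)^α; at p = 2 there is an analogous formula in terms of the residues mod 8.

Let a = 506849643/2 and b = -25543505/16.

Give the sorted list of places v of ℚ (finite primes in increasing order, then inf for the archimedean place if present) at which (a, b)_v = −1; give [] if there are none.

(a, b) ≡ (1390534, -151145) mod (ℚ^×)²; places V = {2, 3, 5, 13, 19, 23, 37, 43, ∞}.
(a,b)_3: α=6, u≡1; β=0, v≡1 (mod 3); (1|3)=+1, (1|3)=+1; sign (−1)^0·+1^0·+1^6 = +1.
(a,b)_37: α=1, u≡9; β=1, v≡15 (mod 37); (9|37)=+1, (15|37)=-1; sign (−1)^0·+1^1·-1^1 = -1.
(a,b)_23: α=1, u≡10; β=0, v≡17 (mod 23); (10|23)=-1, (17|23)=-1; sign (−1)^0·-1^0·-1^1 = -1.
(a,b)_5: α=0, u≡4; β=1, v≡4 (mod 5); (4|5)=+1, (4|5)=+1; sign (−1)^0·+1^1·+1^0 = +1.
(a,b)_13: α=0, u≡7; β=2, v≡2 (mod 13); (7|13)=-1, (2|13)=-1; sign (−1)^0·-1^2·-1^0 = +1.
(a,b)_2: α=-1, β=-4; u≡3, v≡7 (mod 8); ε(u)ε(v)=1·1, αω(v)=-1·0, βω(u)=-4·1; sum ≡ 1  ⇒  -1.
(a,b)_∞: sgn(1390534)=+, sgn(-151145)=−, so +1.
(a,b)_43: α=1, u≡42; β=1, v≡6 (mod 43); (42|43)=-1, (6|43)=+1; sign (−1)^1·-1^1·+1^1 = +1.
(a,b)_19: α=1, u≡6; β=1, v≡4 (mod 19); (6|19)=+1, (4|19)=+1; sign (−1)^1·+1^1·+1^1 = -1.
(1390534, -151145 / ℚ) ramifies at {2, 19, 23, 37}: a division algebra.

[2, 19, 23, 37]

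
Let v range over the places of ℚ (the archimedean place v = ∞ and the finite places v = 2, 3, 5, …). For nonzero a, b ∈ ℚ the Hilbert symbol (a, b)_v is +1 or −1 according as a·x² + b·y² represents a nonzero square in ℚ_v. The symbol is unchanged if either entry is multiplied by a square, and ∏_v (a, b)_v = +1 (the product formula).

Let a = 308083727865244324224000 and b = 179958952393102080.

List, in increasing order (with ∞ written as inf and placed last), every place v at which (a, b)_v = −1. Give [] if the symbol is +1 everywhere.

(a, b) ≡ (3492615, 1450955) mod (ℚ^×)²; places V = {2, 3, 5, 7, 11, 23, 29, 31, 37, ∞}.
(a,b)_∞: sgn(3492615)=+, sgn(1450955)=+, so +1.
(a,b)_23: α=4, u≡14; β=3, v≡17 (mod 23); (14|23)=-1, (17|23)=-1; sign (−1)^0·-1^3·-1^4 = -1.
(a,b)_3: α=1, u≡1; β=2, v≡2 (mod 3); (1|3)=+1, (2|3)=-1; sign (−1)^0·+1^2·-1^1 = -1.
(a,b)_2: α=10, β=8; u≡7, v≡3 (mod 8); ε(u)ε(v)=1·1, αω(v)=10·1, βω(u)=8·0; sum ≡ 1  ⇒  -1.
(a,b)_7: α=1, u≡6; β=0, v≡2 (mod 7); (6|7)=-1, (2|7)=+1; sign (−1)^0·-1^0·+1^1 = +1.
(a,b)_11: α=4, u≡9; β=3, v≡1 (mod 11); (9|11)=+1, (1|11)=+1; sign (−1)^0·+1^3·+1^4 = +1.
(a,b)_5: α=3, u≡2; β=1, v≡1 (mod 5); (2|5)=-1, (1|5)=+1; sign (−1)^0·-1^1·+1^3 = -1.
(a,b)_31: α=1, u≡13; β=1, v≡22 (mod 31); (13|31)=-1, (22|31)=-1; sign (−1)^1·-1^1·-1^1 = -1.
(a,b)_29: α=3, u≡11; β=2, v≡18 (mod 29); (11|29)=-1, (18|29)=-1; sign (−1)^0·-1^2·-1^3 = -1.
(a,b)_37: α=1, u≡24; β=1, v≡18 (mod 37); (24|37)=-1, (18|37)=-1; sign (−1)^0·-1^1·-1^1 = +1.
(3492615, 1450955 / ℚ) ramifies at {2, 3, 5, 23, 29, 31}: a division algebra.

[2, 3, 5, 23, 29, 31]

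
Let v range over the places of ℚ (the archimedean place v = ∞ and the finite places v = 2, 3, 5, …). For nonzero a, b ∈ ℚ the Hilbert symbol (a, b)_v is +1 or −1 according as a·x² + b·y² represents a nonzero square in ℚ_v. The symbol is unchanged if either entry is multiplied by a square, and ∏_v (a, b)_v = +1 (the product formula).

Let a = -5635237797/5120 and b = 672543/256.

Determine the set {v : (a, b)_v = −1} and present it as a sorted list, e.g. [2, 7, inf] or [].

[2, 5]

(a, b) ≡ (-2185, 23) mod (ℚ^×)²; places V = {2, 3, 5, 7, 19, 23, ∞}.
(a,b)_2: α=-10, β=-8; u≡7, v≡7 (mod 8); ε(u)ε(v)=1·1, αω(v)=-10·0, βω(u)=-8·0; sum ≡ 1  ⇒  -1.
(a,b)_∞: sgn(-2185)=−, sgn(23)=+, so +1.
(a,b)_3: α=6, u≡2; β=4, v≡2 (mod 3); (2|3)=-1, (2|3)=-1; sign (−1)^0·-1^4·-1^6 = +1.
(a,b)_7: α=2, u≡3; β=0, v≡1 (mod 7); (3|7)=-1, (1|7)=+1; sign (−1)^0·-1^0·+1^2 = +1.
(a,b)_5: α=-1, u≡2; β=0, v≡3 (mod 5); (2|5)=-1, (3|5)=-1; sign (−1)^0·-1^0·-1^-1 = -1.
(a,b)_19: α=3, u≡8; β=2, v≡17 (mod 19); (8|19)=-1, (17|19)=+1; sign (−1)^0·-1^2·+1^3 = +1.
(a,b)_23: α=1, u≡19; β=1, v≡18 (mod 23); (19|23)=-1, (18|23)=+1; sign (−1)^1·-1^1·+1^1 = +1.
|Ram(-2185, 23)| = 2, even; anisotropic at {2, 5}.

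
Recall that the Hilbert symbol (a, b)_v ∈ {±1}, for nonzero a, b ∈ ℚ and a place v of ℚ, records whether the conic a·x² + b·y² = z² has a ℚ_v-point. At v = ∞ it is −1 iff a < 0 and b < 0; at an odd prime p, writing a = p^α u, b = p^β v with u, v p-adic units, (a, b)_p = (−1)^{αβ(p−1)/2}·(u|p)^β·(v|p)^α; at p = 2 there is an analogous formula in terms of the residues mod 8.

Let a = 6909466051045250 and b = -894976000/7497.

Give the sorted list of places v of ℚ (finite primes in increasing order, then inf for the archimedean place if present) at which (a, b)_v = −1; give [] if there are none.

(a, b) ≡ (22610, -37145) mod (ℚ^×)²; places V = {2, 3, 5, 7, 11, 17, 19, 23, ∞}.
(a,b)_∞: sgn(22610)=+, sgn(-37145)=−, so +1.
(a,b)_23: α=4, u≡8; β=1, v≡2 (mod 23); (8|23)=+1, (2|23)=+1; sign (−1)^0·+1^1·+1^4 = +1.
(a,b)_17: α=1, u≡4; β=-1, v≡1 (mod 17); (4|17)=+1, (1|17)=+1; sign (−1)^0·+1^-1·+1^1 = +1.
(a,b)_5: α=3, u≡2; β=3, v≡1 (mod 5); (2|5)=-1, (1|5)=+1; sign (−1)^0·-1^3·+1^3 = -1.
(a,b)_3: α=0, u≡2; β=-2, v≡1 (mod 3); (2|3)=-1, (1|3)=+1; sign (−1)^0·-1^-2·+1^0 = +1.
(a,b)_2: α=1, β=14; u≡1, v≡7 (mod 8); ε(u)ε(v)=0·1, αω(v)=1·0, βω(u)=14·0; sum ≡ 0  ⇒  +1.
(a,b)_19: α=3, u≡14; β=1, v≡14 (mod 19); (14|19)=-1, (14|19)=-1; sign (−1)^1·-1^1·-1^3 = -1.
(a,b)_7: α=1, u≡3; β=-2, v≡2 (mod 7); (3|7)=-1, (2|7)=+1; sign (−1)^0·-1^-2·+1^1 = +1.
(a,b)_11: α=2, u≡3; β=0, v≡10 (mod 11); (3|11)=+1, (10|11)=-1; sign (−1)^0·+1^0·-1^2 = +1.
(22610, -37145 / ℚ) ramifies at {5, 19}: a division algebra.

[5, 19]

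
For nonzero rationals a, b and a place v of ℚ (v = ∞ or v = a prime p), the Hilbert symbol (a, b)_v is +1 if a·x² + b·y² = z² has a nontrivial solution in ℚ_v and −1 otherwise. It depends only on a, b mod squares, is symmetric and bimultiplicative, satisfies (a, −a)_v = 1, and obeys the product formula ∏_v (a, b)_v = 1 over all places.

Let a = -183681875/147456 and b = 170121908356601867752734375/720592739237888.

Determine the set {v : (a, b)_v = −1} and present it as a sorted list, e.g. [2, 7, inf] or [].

[17, 37]

Mod squares: a ≡ -1739, b ≡ 507212391. Check v ∈ {∞, 2, 3, 5, 7, 11, 13, 17, 19, 37, 43, 47}.
v=7: a=7^0·(≡1), b=7^1·(≡4) mod 7; (1|7)=+1, (4|7)=+1; (−1)^{0·1·3}·(+1)^1·(+1)^0 = +1.
v=11: a=11^0·(≡8), b=11^-2·(≡5) mod 11; (8|11)=-1, (5|11)=+1; (−1)^{0·-2·5}·(-1)^-2·(+1)^0 = +1.
v=2: v_2(a)=-14, v_2(b)=-22; units ≡ 5, 7 (mod 8); ε·ε+αω+βω = 0·1+-14·0+-22·1 ≡ 0  ⇒  (a,b)_2 = +1.
v=47: a=47^1·(≡26), b=47^3·(≡14) mod 47; (26|47)=-1, (14|47)=+1; (−1)^{1·3·23}·(-1)^3·(+1)^1 = +1.
v=17: a=17^0·(≡10), b=17^-5·(≡14) mod 17; (10|17)=-1, (14|17)=-1; (−1)^{0·-5·8}·(-1)^-5·(-1)^0 = -1.
v=3: a=3^-2·(≡1), b=3^1·(≡1) mod 3; (1|3)=+1, (1|3)=+1; (−1)^{-2·1·1}·(+1)^1·(+1)^-2 = +1.
v=5: a=5^4·(≡4), b=5^8·(≡4) mod 5; (4|5)=+1, (4|5)=+1; (−1)^{4·8·2}·(+1)^8·(+1)^4 = +1.
v=37: a=37^1·(≡36), b=37^3·(≡2) mod 37; (36|37)=+1, (2|37)=-1; (−1)^{1·3·18}·(+1)^3·(-1)^1 = -1.
v=43: a=43^0·(≡31), b=43^1·(≡17) mod 43; (31|43)=+1, (17|43)=+1; (−1)^{0·1·21}·(+1)^1·(+1)^0 = +1.
v=∞: -1739 < 0 and 507212391 > 0  ⇒  (a,b)_∞ = +1.
v=13: a=13^2·(≡12), b=13^6·(≡12) mod 13; (12|13)=+1, (12|13)=+1; (−1)^{2·6·6}·(+1)^6·(+1)^2 = +1.
v=19: a=19^0·(≡7), b=19^1·(≡16) mod 19; (7|19)=+1, (16|19)=+1; (−1)^{0·1·9}·(+1)^1·(+1)^0 = +1.
|Ram(-1739, 507212391)| = 2, even; anisotropic at {17, 37}.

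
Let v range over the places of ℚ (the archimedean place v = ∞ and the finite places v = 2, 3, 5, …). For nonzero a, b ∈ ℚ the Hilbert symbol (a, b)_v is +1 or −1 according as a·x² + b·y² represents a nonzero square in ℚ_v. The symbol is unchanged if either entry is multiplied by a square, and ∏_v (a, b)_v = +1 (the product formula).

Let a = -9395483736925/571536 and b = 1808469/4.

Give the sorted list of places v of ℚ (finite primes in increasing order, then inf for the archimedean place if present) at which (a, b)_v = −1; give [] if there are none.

[13, 41]

Mod squares: a ≡ -13, b ≡ 1189. Check v ∈ {∞, 2, 3, 5, 7, 11, 13, 29, 41}.
v=5: a=5^2·(≡3), b=5^0·(≡1) mod 5; (3|5)=-1, (1|5)=+1; (−1)^{2·0·2}·(-1)^0·(+1)^2 = +1.
v=29: a=29^2·(≡6), b=29^1·(≡10) mod 29; (6|29)=+1, (10|29)=-1; (−1)^{2·1·14}·(+1)^1·(-1)^2 = +1.
v=11: a=11^2·(≡1), b=11^0·(≡9) mod 11; (1|11)=+1, (9|11)=+1; (−1)^{2·0·5}·(+1)^0·(+1)^2 = +1.
v=2: v_2(a)=-4, v_2(b)=-2; units ≡ 3, 5 (mod 8); ε·ε+αω+βω = 1·0+-4·1+-2·1 ≡ 0  ⇒  (a,b)_2 = +1.
v=13: a=13^3·(≡10), b=13^2·(≡7) mod 13; (10|13)=+1, (7|13)=-1; (−1)^{3·2·6}·(+1)^2·(-1)^3 = -1.
v=3: a=3^-6·(≡2), b=3^2·(≡1) mod 3; (2|3)=-1, (1|3)=+1; (−1)^{-6·2·1}·(-1)^2·(+1)^-6 = +1.
v=7: a=7^-2·(≡4), b=7^0·(≡3) mod 7; (4|7)=+1, (3|7)=-1; (−1)^{-2·0·3}·(+1)^0·(-1)^-2 = +1.
v=41: a=41^2·(≡14), b=41^1·(≡29) mod 41; (14|41)=-1, (29|41)=-1; (−1)^{2·1·20}·(-1)^1·(-1)^2 = -1.
v=∞: -13 < 0 and 1189 > 0  ⇒  (a,b)_∞ = +1.
Ram(-13, 1189) = {13, 41}; no ℚ_13-point on the conic.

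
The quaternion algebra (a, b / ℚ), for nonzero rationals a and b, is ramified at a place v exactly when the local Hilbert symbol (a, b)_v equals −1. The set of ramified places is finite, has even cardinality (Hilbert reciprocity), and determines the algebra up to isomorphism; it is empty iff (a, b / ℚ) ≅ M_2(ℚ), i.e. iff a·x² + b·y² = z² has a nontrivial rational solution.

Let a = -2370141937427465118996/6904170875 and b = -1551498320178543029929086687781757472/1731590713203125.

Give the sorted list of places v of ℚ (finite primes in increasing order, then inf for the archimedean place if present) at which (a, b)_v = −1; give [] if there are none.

[17, inf]

(a, b) ≡ (-260015, -10) mod (ℚ^×)²; places V = {2, 3, 5, 7, 13, 17, 19, 23, 53, ∞}.
(a,b)_2: α=2, β=5; u≡1, v≡3 (mod 8); ε(u)ε(v)=0·1, αω(v)=2·1, βω(u)=5·0; sum ≡ 0  ⇒  +1.
(a,b)_19: α=1, u≡8; β=2, v≡16 (mod 19); (8|19)=-1, (16|19)=+1; sign (−1)^0·-1^2·+1^1 = +1.
(a,b)_17: α=1, u≡12; β=2, v≡10 (mod 17); (12|17)=-1, (10|17)=-1; sign (−1)^0·-1^2·-1^1 = -1.
(a,b)_53: α=-4, u≡30; β=-6, v≡10 (mod 53); (30|53)=-1, (10|53)=+1; sign (−1)^0·-1^-6·+1^-4 = +1.
(a,b)_3: α=10, u≡1; β=16, v≡2 (mod 3); (1|3)=+1, (2|3)=-1; sign (−1)^0·+1^16·-1^10 = +1.
(a,b)_23: α=5, u≡17; β=8, v≡9 (mod 23); (17|23)=-1, (9|23)=+1; sign (−1)^0·-1^8·+1^5 = +1.
(a,b)_13: α=6, u≡11; β=10, v≡10 (mod 13); (11|13)=-1, (10|13)=+1; sign (−1)^0·-1^10·+1^6 = +1.
(a,b)_∞: sgn(-260015)=−, sgn(-10)=−, so -1.
(a,b)_5: α=-3, u≡2; β=-7, v≡2 (mod 5); (2|5)=-1, (2|5)=-1; sign (−1)^0·-1^-7·-1^-3 = +1.
(a,b)_7: α=-1, u≡2; β=0, v≡4 (mod 7); (2|7)=+1, (4|7)=+1; sign (−1)^0·+1^0·+1^-1 = +1.
Ram(-260015, -10) = {17, ∞}; no ℚ_17-point on the conic.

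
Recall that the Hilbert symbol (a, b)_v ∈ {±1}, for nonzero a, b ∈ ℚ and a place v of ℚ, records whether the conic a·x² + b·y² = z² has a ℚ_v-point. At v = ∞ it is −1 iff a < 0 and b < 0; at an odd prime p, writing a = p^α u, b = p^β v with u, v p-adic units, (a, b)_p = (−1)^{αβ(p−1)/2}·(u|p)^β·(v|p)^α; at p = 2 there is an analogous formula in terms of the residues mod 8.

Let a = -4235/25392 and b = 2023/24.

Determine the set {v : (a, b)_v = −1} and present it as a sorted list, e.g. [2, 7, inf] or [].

[5, 7]

Mod squares: a ≡ -105, b ≡ 42. Check v ∈ {∞, 2, 3, 5, 7, 11, 17, 23}.
v=11: a=11^2·(≡5), b=11^0·(≡5) mod 11; (5|11)=+1, (5|11)=+1; (−1)^{2·0·5}·(+1)^0·(+1)^2 = +1.
v=23: a=23^-2·(≡10), b=23^0·(≡22) mod 23; (10|23)=-1, (22|23)=-1; (−1)^{-2·0·11}·(-1)^0·(-1)^-2 = +1.
v=2: v_2(a)=-4, v_2(b)=-3; units ≡ 7, 5 (mod 8); ε·ε+αω+βω = 1·0+-4·1+-3·0 ≡ 0  ⇒  (a,b)_2 = +1.
v=3: a=3^-1·(≡1), b=3^-1·(≡2) mod 3; (1|3)=+1, (2|3)=-1; (−1)^{-1·-1·1}·(+1)^-1·(-1)^-1 = +1.
v=5: a=5^1·(≡4), b=5^0·(≡2) mod 5; (4|5)=+1, (2|5)=-1; (−1)^{1·0·2}·(+1)^0·(-1)^1 = -1.
v=∞: -105 < 0 and 42 > 0  ⇒  (a,b)_∞ = +1.
v=7: a=7^1·(≡6), b=7^1·(≡3) mod 7; (6|7)=-1, (3|7)=-1; (−1)^{1·1·3}·(-1)^1·(-1)^1 = -1.
v=17: a=17^0·(≡6), b=17^2·(≡1) mod 17; (6|17)=-1, (1|17)=+1; (−1)^{0·2·8}·(-1)^2·(+1)^0 = +1.
Ram(-105, 42) = {5, 7}; no ℚ_5-point on the conic.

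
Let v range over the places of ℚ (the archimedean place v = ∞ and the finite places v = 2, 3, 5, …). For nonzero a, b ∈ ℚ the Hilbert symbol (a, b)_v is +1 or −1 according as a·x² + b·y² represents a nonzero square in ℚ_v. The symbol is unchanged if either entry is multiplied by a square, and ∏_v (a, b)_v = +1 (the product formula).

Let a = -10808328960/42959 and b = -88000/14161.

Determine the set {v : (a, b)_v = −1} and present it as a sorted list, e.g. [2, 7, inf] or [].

Mod squares: a ≡ -85085, b ≡ -55. Check v ∈ {∞, 2, 3, 5, 7, 11, 13, 17, 19}.
v=2: v_2(a)=8, v_2(b)=6; units ≡ 3, 1 (mod 8); ε·ε+αω+βω = 1·0+8·0+6·1 ≡ 0  ⇒  (a,b)_2 = +1.
v=19: a=19^-2·(≡4), b=19^0·(≡14) mod 19; (4|19)=+1, (14|19)=-1; (−1)^{-2·0·9}·(+1)^0·(-1)^-2 = +1.
v=5: a=5^1·(≡2), b=5^3·(≡1) mod 5; (2|5)=-1, (1|5)=+1; (−1)^{1·3·2}·(-1)^3·(+1)^1 = -1.
v=11: a=11^1·(≡9), b=11^1·(≡2) mod 11; (9|11)=+1, (2|11)=-1; (−1)^{1·1·5}·(+1)^1·(-1)^1 = +1.
v=13: a=13^1·(≡7), b=13^0·(≡9) mod 13; (7|13)=-1, (9|13)=+1; (−1)^{1·0·6}·(-1)^0·(+1)^1 = +1.
v=7: a=7^-1·(≡1), b=7^-2·(≡2) mod 7; (1|7)=+1, (2|7)=+1; (−1)^{-1·-2·3}·(+1)^-2·(+1)^-1 = +1.
v=17: a=17^-1·(≡7), b=17^-2·(≡4) mod 17; (7|17)=-1, (4|17)=+1; (−1)^{-1·-2·8}·(-1)^-2·(+1)^-1 = +1.
v=3: a=3^10·(≡1), b=3^0·(≡2) mod 3; (1|3)=+1, (2|3)=-1; (−1)^{10·0·1}·(+1)^0·(-1)^10 = +1.
v=∞: -85085 < 0 and -55 < 0  ⇒  (a,b)_∞ = -1.
(-85085, -55 / ℚ) ramifies at {5, ∞}: a division algebra.

[5, inf]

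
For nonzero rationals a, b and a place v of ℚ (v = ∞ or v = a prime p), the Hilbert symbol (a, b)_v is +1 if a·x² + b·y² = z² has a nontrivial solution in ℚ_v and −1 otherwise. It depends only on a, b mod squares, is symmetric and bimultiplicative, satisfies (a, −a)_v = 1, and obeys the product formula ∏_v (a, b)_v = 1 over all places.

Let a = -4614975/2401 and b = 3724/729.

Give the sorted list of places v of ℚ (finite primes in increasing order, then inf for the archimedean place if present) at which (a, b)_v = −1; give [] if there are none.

[43, 53]

(a, b) ≡ (-2279, 19) mod (ℚ^×)²; places V = {2, 3, 5, 7, 19, 43, 53, ∞}.
(a,b)_∞: sgn(-2279)=−, sgn(19)=+, so +1.
(a,b)_2: α=0, β=2; u≡1, v≡3 (mod 8); ε(u)ε(v)=0·1, αω(v)=0·1, βω(u)=2·0; sum ≡ 0  ⇒  +1.
(a,b)_43: α=1, u≡18; β=0, v≡30 (mod 43); (18|43)=-1, (30|43)=-1; sign (−1)^0·-1^0·-1^1 = -1.
(a,b)_19: α=0, u≡7; β=1, v≡9 (mod 19); (7|19)=+1, (9|19)=+1; sign (−1)^0·+1^1·+1^0 = +1.
(a,b)_3: α=4, u≡1; β=-6, v≡1 (mod 3); (1|3)=+1, (1|3)=+1; sign (−1)^0·+1^-6·+1^4 = +1.
(a,b)_53: α=1, u≡40; β=0, v≡3 (mod 53); (40|53)=+1, (3|53)=-1; sign (−1)^0·+1^0·-1^1 = -1.
(a,b)_5: α=2, u≡1; β=0, v≡1 (mod 5); (1|5)=+1, (1|5)=+1; sign (−1)^0·+1^0·+1^2 = +1.
(a,b)_7: α=-4, u≡6; β=2, v≡6 (mod 7); (6|7)=-1, (6|7)=-1; sign (−1)^0·-1^2·-1^-4 = +1.
(-2279, 19 / ℚ) ramifies at {43, 53}: a division algebra.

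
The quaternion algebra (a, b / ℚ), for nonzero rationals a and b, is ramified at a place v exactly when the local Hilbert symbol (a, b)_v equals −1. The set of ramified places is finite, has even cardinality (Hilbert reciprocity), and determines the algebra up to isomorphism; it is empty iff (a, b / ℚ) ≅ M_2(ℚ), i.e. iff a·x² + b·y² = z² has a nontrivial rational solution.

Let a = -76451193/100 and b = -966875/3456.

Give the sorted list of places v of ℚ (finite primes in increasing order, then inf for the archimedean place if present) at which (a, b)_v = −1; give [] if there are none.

[2, 7, 17, inf]

(a, b) ≡ (-29393, -9282) mod (ℚ^×)²; places V = {2, 3, 5, 7, 13, 17, 19, ∞}.
(a,b)_13: α=1, u≡3; β=1, v≡1 (mod 13); (3|13)=+1, (1|13)=+1; sign (−1)^0·+1^1·+1^1 = +1.
(a,b)_17: α=3, u≡3; β=1, v≡15 (mod 17); (3|17)=-1, (15|17)=+1; sign (−1)^0·-1^1·+1^3 = -1.
(a,b)_19: α=1, u≡7; β=0, v≡11 (mod 19); (7|19)=+1, (11|19)=+1; sign (−1)^0·+1^0·+1^1 = +1.
(a,b)_2: α=-2, β=-7; u≡7, v≡7 (mod 8); ε(u)ε(v)=1·1, αω(v)=-2·0, βω(u)=-7·0; sum ≡ 1  ⇒  -1.
(a,b)_∞: sgn(-29393)=−, sgn(-9282)=−, so -1.
(a,b)_5: α=-2, u≡3; β=4, v≡3 (mod 5); (3|5)=-1, (3|5)=-1; sign (−1)^0·-1^4·-1^-2 = +1.
(a,b)_3: α=2, u≡1; β=-3, v≡2 (mod 3); (1|3)=+1, (2|3)=-1; sign (−1)^0·+1^-3·-1^2 = +1.
(a,b)_7: α=1, u≡2; β=1, v≡4 (mod 7); (2|7)=+1, (4|7)=+1; sign (−1)^1·+1^1·+1^1 = -1.
Ram(-29393, -9282) = {2, 7, 17, ∞}; no ℚ_2-point on the conic.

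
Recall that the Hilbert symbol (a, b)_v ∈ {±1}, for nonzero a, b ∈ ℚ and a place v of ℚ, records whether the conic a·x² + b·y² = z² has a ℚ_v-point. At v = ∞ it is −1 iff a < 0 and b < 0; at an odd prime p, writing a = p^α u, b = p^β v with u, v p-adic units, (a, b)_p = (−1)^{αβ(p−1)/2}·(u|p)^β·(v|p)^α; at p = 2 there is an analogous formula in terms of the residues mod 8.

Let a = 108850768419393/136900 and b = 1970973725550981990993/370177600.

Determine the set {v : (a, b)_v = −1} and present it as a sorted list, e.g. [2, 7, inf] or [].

Mod squares: a ≡ 149017, b ≡ 2737. Check v ∈ {∞, 2, 3, 5, 7, 11, 13, 17, 19, 23, 31, 37}.
v=23: a=23^1·(≡16), b=23^1·(≡13) mod 23; (16|23)=+1, (13|23)=+1; (−1)^{1·1·11}·(+1)^1·(+1)^1 = -1.
v=3: a=3^6·(≡1), b=3^10·(≡1) mod 3; (1|3)=+1, (1|3)=+1; (−1)^{6·10·1}·(+1)^10·(+1)^6 = +1.
v=∞: 149017 > 0 and 2737 > 0  ⇒  (a,b)_∞ = +1.
v=7: a=7^2·(≡2), b=7^5·(≡6) mod 7; (2|7)=+1, (6|7)=-1; (−1)^{2·5·3}·(+1)^5·(-1)^2 = +1.
v=37: a=37^-2·(≡35), b=37^-2·(≡1) mod 37; (35|37)=-1, (1|37)=+1; (−1)^{-2·-2·18}·(-1)^-2·(+1)^-2 = +1.
v=11: a=11^3·(≡6), b=11^4·(≡4) mod 11; (6|11)=-1, (4|11)=+1; (−1)^{3·4·5}·(-1)^4·(+1)^3 = +1.
v=13: a=13^2·(≡5), b=13^-2·(≡6) mod 13; (5|13)=-1, (6|13)=-1; (−1)^{2·-2·6}·(-1)^-2·(-1)^2 = +1.
v=5: a=5^-2·(≡3), b=5^-2·(≡2) mod 5; (3|5)=-1, (2|5)=-1; (−1)^{-2·-2·2}·(-1)^-2·(-1)^-2 = +1.
v=31: a=31^1·(≡28), b=31^2·(≡7) mod 31; (28|31)=+1, (7|31)=+1; (−1)^{1·2·15}·(+1)^2·(+1)^1 = +1.
v=2: v_2(a)=-2, v_2(b)=-6; units ≡ 1, 1 (mod 8); ε·ε+αω+βω = 0·0+-2·0+-6·0 ≡ 0  ⇒  (a,b)_2 = +1.
v=19: a=19^1·(≡15), b=19^2·(≡16) mod 19; (15|19)=-1, (16|19)=+1; (−1)^{1·2·9}·(-1)^2·(+1)^1 = +1.
v=17: a=17^0·(≡11), b=17^1·(≡9) mod 17; (11|17)=-1, (9|17)=+1; (−1)^{0·1·8}·(-1)^1·(+1)^0 = -1.
(149017, 2737 / ℚ) ramifies at {17, 23}: a division algebra.

[17, 23]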